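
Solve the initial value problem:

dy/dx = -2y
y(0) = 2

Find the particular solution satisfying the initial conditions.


General solution of y' = -2y is y = Ce^(-2x).
Apply y(0) = 2: C = 2.
Particular solution: y = 2e^(-2x).


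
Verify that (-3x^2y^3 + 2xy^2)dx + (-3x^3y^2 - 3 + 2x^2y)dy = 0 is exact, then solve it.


Check exactness: ∂M/∂y = -9x^2y^2 + 4xy and ∂N/∂x = -9x^2y^2 + 4xy; equal, so the equation is exact.
Integrate M with respect to x (treating y as constant): ∫M dx = -x^3y^3 + x^2y^2 + h(y).
Differentiate w.r.t. y and set equal to N: the x-dependent terms already match, leaving h'(y) = -3. Integrate: h(y) = -3y.
So F(x,y) = -x^3y^3 - 3y + x^2y^2.
General solution: -x^3y^3 - 3y + x^2y^2 = C.


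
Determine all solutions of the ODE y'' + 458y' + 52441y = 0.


Characteristic equation: r² + 458r + 52441 = 0, i.e. (r + 229)² = 0.
Repeated root r = -229; include an x factor for the second linearly independent solution.
General solution: y = (C₁ + C₂x)e^(-229x).


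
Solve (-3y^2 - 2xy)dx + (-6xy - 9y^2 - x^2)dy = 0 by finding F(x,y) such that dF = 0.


Check exactness: ∂M/∂y = -6y - 2x and ∂N/∂x = -6y - 2x; equal, so the equation is exact.
Integrate M with respect to x (treating y as constant): ∫M dx = -3xy^2 - x^2y + h(y).
Differentiate w.r.t. y and set equal to N: the x-dependent terms already match, leaving h'(y) = -9y^2. Integrate: h(y) = -3y^3.
So F(x,y) = -3xy^2 - 3y^3 - x^2y.
General solution: -3xy^2 - 3y^3 - x^2y = C.


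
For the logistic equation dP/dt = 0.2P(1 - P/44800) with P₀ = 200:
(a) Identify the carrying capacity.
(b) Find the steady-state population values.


Logistic ODE dP/dt = 0.2P(1 - P/44800) has equilibria where dP/dt = 0, i.e. P = 0 or P = 44800.
The coefficient (1 - P/K) = 0 when P = K, identifying K = 44800 as the carrying capacity.
(a) K = 44800; (b) equilibria P = 0 and P = 44800.


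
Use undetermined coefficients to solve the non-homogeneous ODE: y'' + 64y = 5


Homogeneous part: r² + 64 = 0 ⇒ r = ±8i, so y_h = C₁cos(8x) + C₂sin(8x).
Try constant y_p = A; plug in: 64A = 5 ⇒ A = 5/64.
General solution: y = C₁cos(8x) + C₂sin(8x) + 5/64.


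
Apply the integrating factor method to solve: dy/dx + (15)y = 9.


P(x) = 15, Q(x) = 9; integrating factor μ = e^(15x).
(μ y)' = 9e^(15x) ⇒ μ y = (3/5)e^(15x) + C.
Divide by μ: y = 3/5 + Ce^(-15x).


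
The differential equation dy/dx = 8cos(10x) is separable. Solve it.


g(y) = 1, so integrate directly: y = ∫ 8cos(10x) dx = (4/5)sin(10x) + C.


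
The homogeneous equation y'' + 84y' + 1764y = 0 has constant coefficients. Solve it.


Characteristic equation: r² + 84r + 1764 = 0, i.e. (r + 42)² = 0.
Repeated root r = -42; include an x factor for the second linearly independent solution.
General solution: y = (C₁ + C₂x)e^(-42x).


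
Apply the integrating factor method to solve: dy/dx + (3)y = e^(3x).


P(x) = 3 ⇒ μ = e^(3x).
(μ y)' = e^(6x) ⇒ μ y = e^(6x)/6 + C.
Divide by μ: y = (1/6)e^(3x) + Ce^(-3x).


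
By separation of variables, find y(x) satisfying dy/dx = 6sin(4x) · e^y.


Separate: e^(-y) dy = 6sin(4x) dx.
Integrate: -e^(-y) = -(3/2)cos(4x) + C₀.
Rearrange: e^(-y) = (3/2)cos(4x) + C.


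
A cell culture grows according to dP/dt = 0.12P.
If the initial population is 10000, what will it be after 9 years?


The ODE dP/dt = 0.12P has solution P(t) = P(0)e^(0.12t).
Substitute P(0) = 10000 and t = 9: P(9) = 10000 e^(1.08) ≈ 29447.


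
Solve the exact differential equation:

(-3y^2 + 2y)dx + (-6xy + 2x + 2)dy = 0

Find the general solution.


Check exactness: ∂M/∂y = -6y + 2 and ∂N/∂x = -6y + 2; equal, so the equation is exact.
Integrate M with respect to x (treating y as constant): ∫M dx = -3xy^2 + 2xy + h(y).
Differentiate w.r.t. y and set equal to N: the x-dependent terms already match, leaving h'(y) = 2. Integrate: h(y) = 2y.
So F(x,y) = -3xy^2 + 2xy + 2y.
General solution: -3xy^2 + 2xy + 2y = C.


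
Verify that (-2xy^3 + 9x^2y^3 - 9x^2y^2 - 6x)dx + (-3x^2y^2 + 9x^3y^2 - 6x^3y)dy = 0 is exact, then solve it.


Check exactness: ∂M/∂y = -6xy^2 + 27x^2y^2 - 18x^2y and ∂N/∂x = -6xy^2 + 27x^2y^2 - 18x^2y; equal, so the equation is exact.
Integrate M with respect to x (treating y as constant): ∫M dx = -x^2y^3 + 3x^3y^3 - 3x^3y^2 - 3x^2 + h(y).
Differentiate w.r.t. y and set equal to N: all terms match, so h'(y) = 0 and h is a constant absorbed into C.
General solution: -x^2y^3 + 3x^3y^3 - 3x^3y^2 - 3x^2 = C.


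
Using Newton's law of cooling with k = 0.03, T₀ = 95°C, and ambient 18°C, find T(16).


Newton's law: dT/dt = -k(T - T_a) has solution T(t) = T_a + (T₀ - T_a)e^(-kt).
Plug in T_a = 18, T₀ = 95, k = 0.03, t = 16: T(16) = 18 + (77)e^(-0.48) ≈ 65.6°C.


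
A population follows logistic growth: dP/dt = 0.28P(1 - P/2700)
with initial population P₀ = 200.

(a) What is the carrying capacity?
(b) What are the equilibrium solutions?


Logistic ODE dP/dt = 0.28P(1 - P/2700) has equilibria where dP/dt = 0, i.e. P = 0 or P = 2700.
The coefficient (1 - P/K) = 0 when P = K, identifying K = 2700 as the carrying capacity.
(a) K = 2700; (b) equilibria P = 0 and P = 2700.


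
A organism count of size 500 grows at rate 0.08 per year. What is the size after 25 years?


The ODE dP/dt = 0.08P has solution P(t) = P(0)e^(0.08t).
Substitute P(0) = 500 and t = 25: P(25) = 500 e^(2.00) ≈ 3695.


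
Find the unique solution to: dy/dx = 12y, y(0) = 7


General solution of y' = 12y is y = Ce^(12x).
Apply y(0) = 7: C = 7.
Particular solution: y = 7e^(12x).


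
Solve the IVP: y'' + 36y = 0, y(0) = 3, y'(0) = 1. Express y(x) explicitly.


Characteristic roots of r² + 36 = 0 are ±6i, so y = C₁cos(6x) + C₂sin(6x).
Apply y(0) = 3: C₁ = 3. Differentiate and apply y'(0) = 1: 6·C₂ = 1, so C₂ = 1/6.
Particular solution: y = 3cos(6x) + (1/6)sin(6x).


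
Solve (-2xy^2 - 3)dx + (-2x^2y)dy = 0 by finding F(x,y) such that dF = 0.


Check exactness: ∂M/∂y = -4xy and ∂N/∂x = -4xy; equal, so the equation is exact.
Integrate M with respect to x (treating y as constant): ∫M dx = -x^2y^2 - 3x + h(y).
Differentiate w.r.t. y and set equal to N: all terms match, so h'(y) = 0 and h is a constant absorbed into C.
General solution: -x^2y^2 - 3x = C.


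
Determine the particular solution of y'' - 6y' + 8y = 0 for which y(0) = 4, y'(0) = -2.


Characteristic roots of r² - 6r + 8 = 0 are 4, 2.
General solution y = c₁ e^(4x) + c₂ e^(2x).
Apply y(0) = 4: c₁ + c₂ = 4. Apply y'(0) = -2: 4 c₁ + 2 c₂ = -2.
Solve: c₁ = -5, c₂ = 9.
Particular solution: y = -5e^(4x) + 9e^(2x).


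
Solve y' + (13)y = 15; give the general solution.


P(x) = 13, Q(x) = 15; integrating factor μ = e^(13x).
(μ y)' = 15e^(13x) ⇒ μ y = (15/13)e^(13x) + C.
Divide by μ: y = 15/13 + Ce^(-13x).


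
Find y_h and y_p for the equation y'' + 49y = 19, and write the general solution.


Homogeneous part: r² + 49 = 0 ⇒ r = ±7i, so y_h = C₁cos(7x) + C₂sin(7x).
Try constant y_p = A; plug in: 49A = 19 ⇒ A = 19/49.
General solution: y = C₁cos(7x) + C₂sin(7x) + 19/49.


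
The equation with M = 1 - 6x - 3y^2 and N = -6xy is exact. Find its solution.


Check exactness: ∂M/∂y = -6y and ∂N/∂x = -6y; equal, so the equation is exact.
Integrate M with respect to x (treating y as constant): ∫M dx = x - 3x^2 - 3xy^2 + h(y).
Differentiate w.r.t. y and set equal to N: all terms match, so h'(y) = 0 and h is a constant absorbed into C.
General solution: x - 3x^2 - 3xy^2 = C.


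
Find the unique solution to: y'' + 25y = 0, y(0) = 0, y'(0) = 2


Characteristic roots of r² + 25 = 0 are ±5i, so y = C₁cos(5x) + C₂sin(5x).
Apply y(0) = 0: C₁ = 0. Differentiate and apply y'(0) = 2: 5·C₂ = 2, so C₂ = 2/5.
Particular solution: y = (2/5)sin(5x).


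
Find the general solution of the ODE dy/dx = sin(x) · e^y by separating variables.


Separate: e^(-y) dy = sin(x) dx.
Integrate: -e^(-y) = -cos(x) + C₀.
Rearrange: e^(-y) = cos(x) + C.


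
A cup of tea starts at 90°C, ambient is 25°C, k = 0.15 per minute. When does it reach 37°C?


From T(t) = T_a + (T₀ - T_a)e^(-kt), set T(t) = 37:
(37 - 25) / (90 - 25) = e^(-0.15t), so t = -ln(0.185)/0.15 ≈ 11.3 minutes.


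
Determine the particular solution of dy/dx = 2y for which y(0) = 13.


General solution of y' = 2y is y = Ce^(2x).
Apply y(0) = 13: C = 13.
Particular solution: y = 13e^(2x).


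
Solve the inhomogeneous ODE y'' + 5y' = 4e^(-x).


Characteristic roots of r² + 5r = 0 are -5, 0.
y_h = C₁e^(-5x) + C₂.
Forcing exponent -1 is not a characteristic root; try y_p = Ae^(-x).
Substitute: A·(1 + (5)·-1 + (0)) = A·-4 = 4, so A = -1.
General solution: y = C₁e^(-5x) + C₂ - e^(-x).


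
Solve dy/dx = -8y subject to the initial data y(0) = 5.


General solution of y' = -8y is y = Ce^(-8x).
Apply y(0) = 5: C = 5.
Particular solution: y = 5e^(-8x).


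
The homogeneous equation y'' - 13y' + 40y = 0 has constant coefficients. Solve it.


Characteristic equation: r² - 13r + 40 = 0.
Factor: (r - 8)(r - 5) = 0 ⇒ r = 8, 5 (distinct real).
General solution: y = C₁e^(8x) + C₂e^(5x).


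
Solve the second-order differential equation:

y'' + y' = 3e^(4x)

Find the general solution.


Characteristic roots of r² + r = 0 are -1, 0.
y_h = C₁e^(-x) + C₂.
Forcing exponent 4 is not a characteristic root; try y_p = Ae^(4x).
Substitute: A·(16 + (1)·4 + (0)) = A·20 = 3, so A = 3/20.
General solution: y = C₁e^(-x) + C₂ + (3/20)e^(4x).


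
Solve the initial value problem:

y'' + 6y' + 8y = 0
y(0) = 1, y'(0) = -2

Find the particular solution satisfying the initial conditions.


Characteristic roots of r² + 6r + 8 = 0 are -4, -2.
General solution y = c₁ e^(-4x) + c₂ e^(-2x).
Apply y(0) = 1: c₁ + c₂ = 1. Apply y'(0) = -2: -4 c₁ - 2 c₂ = -2.
Solve: c₁ = 0, c₂ = 1.
Particular solution: y = 0e^(-4x) + e^(-2x).


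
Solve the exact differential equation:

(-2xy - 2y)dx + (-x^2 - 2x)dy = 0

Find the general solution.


Check exactness: ∂M/∂y = -2x - 2 and ∂N/∂x = -2x - 2; equal, so the equation is exact.
Integrate M with respect to x (treating y as constant): ∫M dx = -x^2y - 2xy + h(y).
Differentiate w.r.t. y and set equal to N: all terms match, so h'(y) = 0 and h is a constant absorbed into C.
General solution: -x^2y - 2xy = C.


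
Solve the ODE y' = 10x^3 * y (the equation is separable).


Separate variables: dy/y = 10x^3 dx.
Integrate: ln|y| = (5/2)x^4 + C₀.
Exponentiate: y = Ce^((5/2)x^4).


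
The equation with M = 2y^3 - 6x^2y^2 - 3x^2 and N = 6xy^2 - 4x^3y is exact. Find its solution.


Check exactness: ∂M/∂y = 6y^2 - 12x^2y and ∂N/∂x = 6y^2 - 12x^2y; equal, so the equation is exact.
Integrate M with respect to x (treating y as constant): ∫M dx = 2xy^3 - 2x^3y^2 - x^3 + h(y).
Differentiate w.r.t. y and set equal to N: all terms match, so h'(y) = 0 and h is a constant absorbed into C.
General solution: 2xy^3 - 2x^3y^2 - x^3 = C.


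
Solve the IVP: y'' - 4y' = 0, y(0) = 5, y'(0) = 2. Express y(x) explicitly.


Characteristic roots of r² - 4r = 0 are 4, 0.
General solution y = c₁ e^(4x) + c₂.
Apply y(0) = 5: c₁ + c₂ = 5. Apply y'(0) = 2: 4 c₁ + 0 c₂ = 2.
Solve: c₁ = 1/2, c₂ = 9/2.
Particular solution: y = (1/2)e^(4x) + 9/2.


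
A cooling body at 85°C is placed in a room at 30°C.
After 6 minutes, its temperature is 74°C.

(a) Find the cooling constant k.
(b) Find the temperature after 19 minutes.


Newton's law: T(t) = T_a + (T₀ - T_a)e^(-kt).
(a) Use T(6) = 74: (74 - 30)/(85 - 30) = e^(-k·6), so k = -ln(0.800)/6 ≈ 0.0372.
(b) Apply k to t = 19: T(19) = 30 + (55)e^(-0.707) ≈ 57.1°C.


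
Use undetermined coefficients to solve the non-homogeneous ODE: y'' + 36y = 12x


Homogeneous: r² + 36 = 0 ⇒ r = ±6i, y_h = C₁cos(6x) + C₂sin(6x).
Polynomial forcing; try y_p = Ax + B. Then y_p'' + 36 y_p = 36(Ax + B) = 12x, so B = 0 and A = 1/3.
General solution: y = C₁cos(6x) + C₂sin(6x) + (1/3)x.


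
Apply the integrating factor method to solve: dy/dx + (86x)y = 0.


P(x) = 86x ⇒ μ = e^(43x²).
Q(x) = 0 so μ y is constant: y = Ce^(-43x²).


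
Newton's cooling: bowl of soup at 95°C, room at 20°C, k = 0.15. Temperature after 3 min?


Newton's law: dT/dt = -k(T - T_a) has solution T(t) = T_a + (T₀ - T_a)e^(-kt).
Plug in T_a = 20, T₀ = 95, k = 0.15, t = 3: T(3) = 20 + (75)e^(-0.45) ≈ 67.8°C.


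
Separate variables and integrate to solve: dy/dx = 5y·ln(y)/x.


Separate: dy/[y ln(y)] = 5 dx/x.
Substitute u = ln(y): du/u = 5 dx/x.
Integrate: ln|ln(y)| = 5ln|x| + C₀, hence ln(y) = C·x^5.


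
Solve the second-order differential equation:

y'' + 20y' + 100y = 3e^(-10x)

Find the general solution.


Characteristic polynomial (r + 10)² = 0; repeated root r = -10.
y_h = (C₁ + C₂x)e^(-10x). Forcing matches the repeated root (resonance), so try y_p = Ax² e^(-10x).
Substitute and solve for A: 2A = 3, so A = 3/2.
General solution: y = (C₁ + C₂x + (3/2)x²)e^(-10x).


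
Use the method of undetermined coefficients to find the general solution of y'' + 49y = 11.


Homogeneous part: r² + 49 = 0 ⇒ r = ±7i, so y_h = C₁cos(7x) + C₂sin(7x).
Try constant y_p = A; plug in: 49A = 11 ⇒ A = 11/49.
General solution: y = C₁cos(7x) + C₂sin(7x) + 11/49.


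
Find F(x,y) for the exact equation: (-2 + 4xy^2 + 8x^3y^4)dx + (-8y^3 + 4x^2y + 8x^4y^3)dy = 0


Check exactness: ∂M/∂y = 8xy + 32x^3y^3 and ∂N/∂x = 8xy + 32x^3y^3; equal, so the equation is exact.
Integrate M with respect to x (treating y as constant): ∫M dx = -2x + 2x^2y^2 + 2x^4y^4 + h(y).
Differentiate w.r.t. y and set equal to N: the x-dependent terms already match, leaving h'(y) = -8y^3. Integrate: h(y) = -2y^4.
So F(x,y) = -2x - 2y^4 + 2x^2y^2 + 2x^4y^4.
General solution: -2x - 2y^4 + 2x^2y^2 + 2x^4y^4 = C.


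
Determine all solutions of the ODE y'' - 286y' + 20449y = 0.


Characteristic equation: r² - 286r + 20449 = 0, i.e. (r - 143)² = 0.
Repeated root r = 143; include an x factor for the second linearly independent solution.
General solution: y = (C₁ + C₂x)e^(143x).


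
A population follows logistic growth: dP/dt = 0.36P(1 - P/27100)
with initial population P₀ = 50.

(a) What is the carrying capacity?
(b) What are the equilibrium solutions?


Logistic ODE dP/dt = 0.36P(1 - P/27100) has equilibria where dP/dt = 0, i.e. P = 0 or P = 27100.
The coefficient (1 - P/K) = 0 when P = K, identifying K = 27100 as the carrying capacity.
(a) K = 27100; (b) equilibria P = 0 and P = 27100.


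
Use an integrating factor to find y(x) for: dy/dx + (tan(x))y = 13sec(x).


P(x) = tan(x) ⇒ μ = e^(∫tan(x)dx) = sec(x).
(sec(x) y)' = 13sec²(x) ⇒ sec(x) y = 13tan(x) + C.
Multiply by cos(x): y = 13sin(x) + C·cos(x).


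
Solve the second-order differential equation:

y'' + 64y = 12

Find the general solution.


Homogeneous part: r² + 64 = 0 ⇒ r = ±8i, so y_h = C₁cos(8x) + C₂sin(8x).
Try constant y_p = A; plug in: 64A = 12 ⇒ A = 3/16.
General solution: y = C₁cos(8x) + C₂sin(8x) + 3/16.


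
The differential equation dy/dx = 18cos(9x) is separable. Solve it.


g(y) = 1, so integrate directly: y = ∫ 18cos(9x) dx = 2sin(9x) + C.


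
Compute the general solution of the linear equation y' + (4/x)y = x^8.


P(x) = 4/x ⇒ μ = x^4.
(x^4 y)' = x^4·x^8 = x^12.
Integrate: x^4 y = x^13/(13) + C.
Solve for y: y = (1/13)x^9 + C/x^4.


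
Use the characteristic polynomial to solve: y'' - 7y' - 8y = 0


Characteristic equation: r² - 7r - 8 = 0.
Factor: (r - 8)(r + 1) = 0 ⇒ r = 8, -1 (distinct real).
General solution: y = C₁e^(8x) + C₂e^(-x).


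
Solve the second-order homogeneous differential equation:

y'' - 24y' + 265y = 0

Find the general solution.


Characteristic equation: r² - 24r + 265 = 0.
Discriminant is negative; roots r = 12 ± 11i (complex conjugate pair).
General solution uses e^(α x)(C₁ cos(β x) + C₂ sin(β x)): y = e^(12x)(C₁cos(11x) + C₂sin(11x)).


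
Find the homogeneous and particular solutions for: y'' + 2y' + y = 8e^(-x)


Characteristic polynomial (r + 1)² = 0; repeated root r = -1.
y_h = (C₁ + C₂x)e^(-x). Forcing matches the repeated root (resonance), so try y_p = Ax² e^(-x).
Substitute and solve for A: 2A = 8, so A = 4.
General solution: y = (C₁ + C₂x + 4x²)e^(-x).


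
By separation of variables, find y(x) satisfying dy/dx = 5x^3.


Integrate both sides with respect to x: y = ∫ 5x^3 dx = (5/4)x^4 + C.


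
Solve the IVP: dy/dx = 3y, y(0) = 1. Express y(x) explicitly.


General solution of y' = 3y is y = Ce^(3x).
Apply y(0) = 1: C = 1.
Particular solution: y = e^(3x).


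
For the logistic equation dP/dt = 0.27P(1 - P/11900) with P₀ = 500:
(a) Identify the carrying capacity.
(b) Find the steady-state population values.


Logistic ODE dP/dt = 0.27P(1 - P/11900) has equilibria where dP/dt = 0, i.e. P = 0 or P = 11900.
The coefficient (1 - P/K) = 0 when P = K, identifying K = 11900 as the carrying capacity.
(a) K = 11900; (b) equilibria P = 0 and P = 11900.


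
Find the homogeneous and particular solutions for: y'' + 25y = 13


Homogeneous part: r² + 25 = 0 ⇒ r = ±5i, so y_h = C₁cos(5x) + C₂sin(5x).
Try constant y_p = A; plug in: 25A = 13 ⇒ A = 13/25.
General solution: y = C₁cos(5x) + C₂sin(5x) + 13/25.


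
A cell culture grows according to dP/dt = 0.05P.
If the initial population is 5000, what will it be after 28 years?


The ODE dP/dt = 0.05P has solution P(t) = P(0)e^(0.05t).
Substitute P(0) = 5000 and t = 28: P(28) = 5000 e^(1.40) ≈ 20276.


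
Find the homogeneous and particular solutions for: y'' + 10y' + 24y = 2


Characteristic roots of r² + 10r + 24 = 0 are -6, -4.
y_h = C₁e^(-6x) + C₂e^(-4x).
Constant forcing; try y_p = A. Then 24A = 2 ⇒ A = 1/12.
General solution: y = C₁e^(-6x) + C₂e^(-4x) + 1/12.


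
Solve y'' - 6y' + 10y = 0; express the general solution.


Characteristic equation: r² - 6r + 10 = 0.
Discriminant is negative; roots r = 3 ± 1i (complex conjugate pair).
General solution uses e^(α x)(C₁ cos(β x) + C₂ sin(β x)): y = e^(3x)(C₁cos(x) + C₂sin(x)).


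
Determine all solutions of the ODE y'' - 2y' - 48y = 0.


Characteristic equation: r² - 2r - 48 = 0.
Factor: (r + 6)(r - 8) = 0 ⇒ r = -6, 8 (distinct real).
General solution: y = C₁e^(-6x) + C₂e^(8x).


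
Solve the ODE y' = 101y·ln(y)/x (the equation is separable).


Separate: dy/[y ln(y)] = 101 dx/x.
Substitute u = ln(y): du/u = 101 dx/x.
Integrate: ln|ln(y)| = 101ln|x| + C₀, hence ln(y) = C·x^101.


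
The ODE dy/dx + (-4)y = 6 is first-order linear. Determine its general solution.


P(x) = -4 ⇒ μ = e^(-4x).
(μ y)' = 6e^(-4x) ⇒ μ y = -(3/2)e^(-4x) + C.
Divide by μ: y = -3/2 + Ce^(4x).


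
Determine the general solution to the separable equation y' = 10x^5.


Integrate both sides with respect to x: y = ∫ 10x^5 dx = (5/3)x^6 + C.


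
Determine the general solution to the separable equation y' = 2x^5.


Integrate both sides with respect to x: y = ∫ 2x^5 dx = (1/3)x^6 + C.


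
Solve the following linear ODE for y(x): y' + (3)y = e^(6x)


P(x) = 3 ⇒ μ = e^(3x).
(μ y)' = e^(9x) ⇒ μ y = e^(9x)/9 + C.
Divide by μ: y = (1/9)e^(6x) + Ce^(-3x).


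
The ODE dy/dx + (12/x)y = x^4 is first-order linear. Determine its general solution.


P(x) = 12/x ⇒ μ = x^12.
(x^12 y)' = x^16 ⇒ x^12 y = x^17/(17) + C.
Solve for y: y = (1/17)x^5 + C/x^12.


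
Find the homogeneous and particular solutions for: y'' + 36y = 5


Homogeneous part: r² + 36 = 0 ⇒ r = ±6i, so y_h = C₁cos(6x) + C₂sin(6x).
Try constant y_p = A; plug in: 36A = 5 ⇒ A = 5/36.
General solution: y = C₁cos(6x) + C₂sin(6x) + 5/36.


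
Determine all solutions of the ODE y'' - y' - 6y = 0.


Characteristic equation: r² - r - 6 = 0.
Factor: (r + 2)(r - 3) = 0 ⇒ r = -2, 3 (distinct real).
General solution: y = C₁e^(-2x) + C₂e^(3x).


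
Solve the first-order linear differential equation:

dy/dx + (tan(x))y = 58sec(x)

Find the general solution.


P(x) = tan(x) ⇒ μ = e^(∫tan(x)dx) = sec(x).
(sec(x) y)' = 58sec²(x) ⇒ sec(x) y = 58tan(x) + C.
Multiply by cos(x): y = 58sin(x) + C·cos(x).


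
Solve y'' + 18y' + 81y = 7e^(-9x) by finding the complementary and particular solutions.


Characteristic polynomial (r + 9)² = 0; repeated root r = -9.
y_h = (C₁ + C₂x)e^(-9x). Forcing matches the repeated root (resonance), so try y_p = Ax² e^(-9x).
Substitute and solve for A: 2A = 7, so A = 7/2.
General solution: y = (C₁ + C₂x + (7/2)x²)e^(-9x).


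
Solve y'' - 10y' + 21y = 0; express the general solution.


Characteristic equation: r² - 10r + 21 = 0.
Factor: (r - 3)(r - 7) = 0 ⇒ r = 3, 7 (distinct real).
General solution: y = C₁e^(3x) + C₂e^(7x).


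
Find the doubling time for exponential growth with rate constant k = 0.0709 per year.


Exponential growth: P(t) = P₀ e^(0.0709t). Set P(t)/P₀ = 2: e^(0.0709t) = 2.
Solve: t = ln(2)/0.0709 ≈ 9.78 years.


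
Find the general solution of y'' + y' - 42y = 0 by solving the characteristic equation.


Characteristic equation: r² + r - 42 = 0.
Factor: (r - 6)(r + 7) = 0 ⇒ r = 6, -7 (distinct real).
General solution: y = C₁e^(6x) + C₂e^(-7x).


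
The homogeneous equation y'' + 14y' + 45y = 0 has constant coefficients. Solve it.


Characteristic equation: r² + 14r + 45 = 0.
Factor: (r + 5)(r + 9) = 0 ⇒ r = -5, -9 (distinct real).
General solution: y = C₁e^(-5x) + C₂e^(-9x).


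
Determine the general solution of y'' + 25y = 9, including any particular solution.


Homogeneous part: r² + 25 = 0 ⇒ r = ±5i, so y_h = C₁cos(5x) + C₂sin(5x).
Try constant y_p = A; plug in: 25A = 9 ⇒ A = 9/25.
General solution: y = C₁cos(5x) + C₂sin(5x) + 9/25.


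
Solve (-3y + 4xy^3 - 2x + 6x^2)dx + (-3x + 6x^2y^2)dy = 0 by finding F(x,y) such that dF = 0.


Check exactness: ∂M/∂y = -3 + 12xy^2 and ∂N/∂x = -3 + 12xy^2; equal, so the equation is exact.
Integrate M with respect to x (treating y as constant): ∫M dx = -3xy + 2x^2y^3 - x^2 + 2x^3 + h(y).
Differentiate w.r.t. y and set equal to N: all terms match, so h'(y) = 0 and h is a constant absorbed into C.
General solution: -3xy + 2x^2y^3 - x^2 + 2x^3 = C.


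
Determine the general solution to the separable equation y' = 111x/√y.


Separate: √y dy = 111x dx.
Integrate: (2/3)y^(3/2) = (111/2)x² + C.


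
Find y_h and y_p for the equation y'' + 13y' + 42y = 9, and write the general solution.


Characteristic roots of r² + 13r + 42 = 0 are -7, -6.
y_h = C₁e^(-7x) + C₂e^(-6x).
Constant forcing; try y_p = A. Then 42A = 9 ⇒ A = 3/14.
General solution: y = C₁e^(-7x) + C₂e^(-6x) + 3/14.


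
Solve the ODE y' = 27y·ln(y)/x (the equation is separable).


Separate: dy/[y ln(y)] = 27 dx/x.
Substitute u = ln(y): du/u = 27 dx/x.
Integrate: ln|ln(y)| = 27ln|x| + C₀, hence ln(y) = C·x^27.


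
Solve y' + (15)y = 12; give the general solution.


P(x) = 15, Q(x) = 12; integrating factor μ = e^(15x).
(μ y)' = 12e^(15x) ⇒ μ y = (4/5)e^(15x) + C.
Divide by μ: y = 4/5 + Ce^(-15x).


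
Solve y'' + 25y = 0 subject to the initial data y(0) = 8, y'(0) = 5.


Characteristic roots of r² + 25 = 0 are ±5i, so y = C₁cos(5x) + C₂sin(5x).
Apply y(0) = 8: C₁ = 8. Differentiate and apply y'(0) = 5: 5·C₂ = 5, so C₂ = 1.
Particular solution: y = 8cos(5x) + sin(5x).


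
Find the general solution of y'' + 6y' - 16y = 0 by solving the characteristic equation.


Characteristic equation: r² + 6r - 16 = 0.
Factor: (r - 2)(r + 8) = 0 ⇒ r = 2, -8 (distinct real).
General solution: y = C₁e^(2x) + C₂e^(-8x).


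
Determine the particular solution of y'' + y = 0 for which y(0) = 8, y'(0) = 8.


Characteristic roots of r² + 1 = 0 are ±1i, so y = C₁cos(x) + C₂sin(x).
Apply y(0) = 8: C₁ = 8. Differentiate and apply y'(0) = 8: 1·C₂ = 8, so C₂ = 8.
Particular solution: y = 8cos(x) + 8sin(x).


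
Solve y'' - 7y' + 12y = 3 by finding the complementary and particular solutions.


Characteristic roots of r² - 7r + 12 = 0 are 4, 3.
y_h = C₁e^(4x) + C₂e^(3x).
Forcing exponent 0 is not a characteristic root; try y_p = A.
Substitute: A·(0 + (-7)·0 + (12)) = A·12 = 3, so A = 1/4.
General solution: y = C₁e^(4x) + C₂e^(3x) + 1/4.


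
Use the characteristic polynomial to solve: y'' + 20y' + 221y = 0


Characteristic equation: r² + 20r + 221 = 0.
Discriminant is negative; roots r = -10 ± 11i (complex conjugate pair).
General solution uses e^(α x)(C₁ cos(β x) + C₂ sin(β x)): y = e^(-10x)(C₁cos(11x) + C₂sin(11x)).


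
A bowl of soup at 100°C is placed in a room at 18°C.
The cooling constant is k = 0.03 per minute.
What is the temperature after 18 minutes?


Newton's law: dT/dt = -k(T - T_a) has solution T(t) = T_a + (T₀ - T_a)e^(-kt).
Plug in T_a = 18, T₀ = 100, k = 0.03, t = 18: T(18) = 18 + (82)e^(-0.54) ≈ 65.8°C.


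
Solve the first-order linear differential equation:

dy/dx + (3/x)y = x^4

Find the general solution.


P(x) = 3/x ⇒ μ = x^3.
(x^3 y)' = x^7 ⇒ x^3 y = x^8/(8) + C.
Solve for y: y = (1/8)x^5 + C/x^3.


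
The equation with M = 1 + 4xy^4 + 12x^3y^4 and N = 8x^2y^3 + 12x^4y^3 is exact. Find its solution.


Check exactness: ∂M/∂y = 16xy^3 + 48x^3y^3 and ∂N/∂x = 16xy^3 + 48x^3y^3; equal, so the equation is exact.
Integrate M with respect to x (treating y as constant): ∫M dx = x + 2x^2y^4 + 3x^4y^4 + h(y).
Differentiate w.r.t. y and set equal to N: all terms match, so h'(y) = 0 and h is a constant absorbed into C.
General solution: x + 2x^2y^4 + 3x^4y^4 = C.


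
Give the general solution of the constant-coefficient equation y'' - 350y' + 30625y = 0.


Characteristic equation: r² - 350r + 30625 = 0, i.e. (r - 175)² = 0.
Repeated root r = 175; include an x factor for the second linearly independent solution.
General solution: y = (C₁ + C₂x)e^(175x).


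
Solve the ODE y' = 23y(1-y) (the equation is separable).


Separate: dy/[y(1-y)] = 23 dx.
Partial fractions: 1/[y(1-y)] = 1/y + 1/(1-y).
Integrate: ln|y/(1-y)| = 23x + C₀.
Solve for y: y = 1/(1 + Ce^(-23x)).


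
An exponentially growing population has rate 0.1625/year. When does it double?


Exponential growth: P(t) = P₀ e^(0.1625t). Set P(t)/P₀ = 2: e^(0.1625t) = 2.
Solve: t = ln(2)/0.1625 ≈ 4.27 years.


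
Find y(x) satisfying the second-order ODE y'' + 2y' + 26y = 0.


Characteristic equation: r² + 2r + 26 = 0.
Discriminant is negative; roots r = -1 ± 5i (complex conjugate pair).
General solution uses e^(α x)(C₁ cos(β x) + C₂ sin(β x)): y = e^(-x)(C₁cos(5x) + C₂sin(5x)).


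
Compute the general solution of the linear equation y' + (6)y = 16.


P(x) = 6, Q(x) = 16; integrating factor μ = e^(6x).
(μ y)' = 16e^(6x) ⇒ μ y = (8/3)e^(6x) + C.
Divide by μ: y = 8/3 + Ce^(-6x).


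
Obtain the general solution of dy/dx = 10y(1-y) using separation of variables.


Separate: dy/[y(1-y)] = 10 dx.
Partial fractions: 1/[y(1-y)] = 1/y + 1/(1-y).
Integrate: ln|y/(1-y)| = 10x + C₀.
Solve for y: y = 1/(1 + Ce^(-10x)).


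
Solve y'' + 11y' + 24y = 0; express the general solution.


Characteristic equation: r² + 11r + 24 = 0.
Factor: (r + 8)(r + 3) = 0 ⇒ r = -8, -3 (distinct real).
General solution: y = C₁e^(-8x) + C₂e^(-3x).


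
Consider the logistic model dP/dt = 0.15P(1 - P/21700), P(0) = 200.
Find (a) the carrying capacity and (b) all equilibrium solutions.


Logistic ODE dP/dt = 0.15P(1 - P/21700) has equilibria where dP/dt = 0, i.e. P = 0 or P = 21700.
The coefficient (1 - P/K) = 0 when P = K, identifying K = 21700 as the carrying capacity.
(a) K = 21700; (b) equilibria P = 0 and P = 21700.


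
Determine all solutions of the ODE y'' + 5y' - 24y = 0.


Characteristic equation: r² + 5r - 24 = 0.
Factor: (r + 8)(r - 3) = 0 ⇒ r = -8, 3 (distinct real).
General solution: y = C₁e^(-8x) + C₂e^(3x).


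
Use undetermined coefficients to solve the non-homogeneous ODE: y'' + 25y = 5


Homogeneous part: r² + 25 = 0 ⇒ r = ±5i, so y_h = C₁cos(5x) + C₂sin(5x).
Try constant y_p = A; plug in: 25A = 5 ⇒ A = 1/5.
General solution: y = C₁cos(5x) + C₂sin(5x) + 1/5.


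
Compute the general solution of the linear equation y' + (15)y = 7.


P(x) = 15, Q(x) = 7; integrating factor μ = e^(15x).
(μ y)' = 7e^(15x) ⇒ μ y = (7/15)e^(15x) + C.
Divide by μ: y = 7/15 + Ce^(-15x).


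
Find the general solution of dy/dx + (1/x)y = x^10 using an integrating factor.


P(x) = 1/x ⇒ μ = x^1.
(x^1 y)' = x^1·x^10 = x^11.
Integrate: x^1 y = x^12/(12) + C.
Solve for y: y = (1/12)x^11 + C/x^1.


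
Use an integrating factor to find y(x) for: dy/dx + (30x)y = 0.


P(x) = 30x ⇒ μ = e^(15x²).
Q(x) = 0 so μ y is constant: y = Ce^(-15x²).


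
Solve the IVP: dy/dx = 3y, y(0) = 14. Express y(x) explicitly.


General solution of y' = 3y is y = Ce^(3x).
Apply y(0) = 14: C = 14.
Particular solution: y = 14e^(3x).


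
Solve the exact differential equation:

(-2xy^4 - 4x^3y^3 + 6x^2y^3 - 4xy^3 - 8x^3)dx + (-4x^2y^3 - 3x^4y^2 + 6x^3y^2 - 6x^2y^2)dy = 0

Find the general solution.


Check exactness: ∂M/∂y = -8xy^3 - 12x^3y^2 + 18x^2y^2 - 12xy^2 and ∂N/∂x = -8xy^3 - 12x^3y^2 + 18x^2y^2 - 12xy^2; equal, so the equation is exact.
Integrate M with respect to x (treating y as constant): ∫M dx = -x^2y^4 - x^4y^3 + 2x^3y^3 - 2x^2y^3 - 2x^4 + h(y).
Differentiate w.r.t. y and set equal to N: all terms match, so h'(y) = 0 and h is a constant absorbed into C.
General solution: -x^2y^4 - x^4y^3 + 2x^3y^3 - 2x^2y^3 - 2x^4 = C.


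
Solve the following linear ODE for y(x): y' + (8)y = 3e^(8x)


P(x) = 8 ⇒ μ = e^(8x).
(μ y)' = 3e^(16x) ⇒ μ y = (3/16)e^(16x) + C.
Divide by μ: y = (3/16)e^(8x) + Ce^(-8x).


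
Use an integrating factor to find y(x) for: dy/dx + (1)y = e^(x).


P(x) = 1 ⇒ μ = e^(x).
(μ y)' = e^(2x) ⇒ μ y = (1/2)e^(2x) + C.
Divide by μ: y = (1/2)e^(x) + Ce^(-x).


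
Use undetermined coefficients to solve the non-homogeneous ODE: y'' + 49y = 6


Homogeneous part: r² + 49 = 0 ⇒ r = ±7i, so y_h = C₁cos(7x) + C₂sin(7x).
Try constant y_p = A; plug in: 49A = 6 ⇒ A = 6/49.
General solution: y = C₁cos(7x) + C₂sin(7x) + 6/49.


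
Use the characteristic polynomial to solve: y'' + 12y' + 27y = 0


Characteristic equation: r² + 12r + 27 = 0.
Factor: (r + 9)(r + 3) = 0 ⇒ r = -9, -3 (distinct real).
General solution: y = C₁e^(-9x) + C₂e^(-3x).


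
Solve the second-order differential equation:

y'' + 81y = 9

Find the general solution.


Homogeneous part: r² + 81 = 0 ⇒ r = ±9i, so y_h = C₁cos(9x) + C₂sin(9x).
Try constant y_p = A; plug in: 81A = 9 ⇒ A = 1/9.
General solution: y = C₁cos(9x) + C₂sin(9x) + 1/9.


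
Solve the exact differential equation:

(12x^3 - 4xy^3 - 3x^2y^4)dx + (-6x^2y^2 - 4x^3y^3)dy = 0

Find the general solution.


Check exactness: ∂M/∂y = -12xy^2 - 12x^2y^3 and ∂N/∂x = -12xy^2 - 12x^2y^3; equal, so the equation is exact.
Integrate M with respect to x (treating y as constant): ∫M dx = 3x^4 - 2x^2y^3 - x^3y^4 + h(y).
Differentiate w.r.t. y and set equal to N: all terms match, so h'(y) = 0 and h is a constant absorbed into C.
General solution: 3x^4 - 2x^2y^3 - x^3y^4 = C.


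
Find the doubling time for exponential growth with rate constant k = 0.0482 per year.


Exponential growth: P(t) = P₀ e^(0.0482t). Set P(t)/P₀ = 2: e^(0.0482t) = 2.
Solve: t = ln(2)/0.0482 ≈ 14.38 years.


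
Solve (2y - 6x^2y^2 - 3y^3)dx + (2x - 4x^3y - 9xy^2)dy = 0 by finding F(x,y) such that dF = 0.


Check exactness: ∂M/∂y = 2 - 12x^2y - 9y^2 and ∂N/∂x = 2 - 12x^2y - 9y^2; equal, so the equation is exact.
Integrate M with respect to x (treating y as constant): ∫M dx = 2xy - 2x^3y^2 - 3xy^3 + h(y).
Differentiate w.r.t. y and set equal to N: all terms match, so h'(y) = 0 and h is a constant absorbed into C.
General solution: 2xy - 2x^3y^2 - 3xy^3 = C.


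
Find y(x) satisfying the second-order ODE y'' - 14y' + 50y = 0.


Characteristic equation: r² - 14r + 50 = 0.
Discriminant is negative; roots r = 7 ± 1i (complex conjugate pair).
General solution uses e^(α x)(C₁ cos(β x) + C₂ sin(β x)): y = e^(7x)(C₁cos(x) + C₂sin(x)).


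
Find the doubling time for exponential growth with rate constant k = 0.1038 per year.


Exponential growth: P(t) = P₀ e^(0.1038t). Set P(t)/P₀ = 2: e^(0.1038t) = 2.
Solve: t = ln(2)/0.1038 ≈ 6.68 years.


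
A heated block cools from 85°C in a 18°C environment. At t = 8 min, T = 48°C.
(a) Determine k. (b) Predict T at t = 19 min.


Newton's law: T(t) = T_a + (T₀ - T_a)e^(-kt).
(a) Use T(8) = 48: (48 - 18)/(85 - 18) = e^(-k·8), so k = -ln(0.448)/8 ≈ 0.1004.
(b) Apply k to t = 19: T(19) = 18 + (67)e^(-1.908) ≈ 27.9°C.


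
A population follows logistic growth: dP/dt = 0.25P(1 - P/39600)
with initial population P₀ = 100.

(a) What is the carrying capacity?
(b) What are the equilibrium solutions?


Logistic ODE dP/dt = 0.25P(1 - P/39600) has equilibria where dP/dt = 0, i.e. P = 0 or P = 39600.
The coefficient (1 - P/K) = 0 when P = K, identifying K = 39600 as the carrying capacity.
(a) K = 39600; (b) equilibria P = 0 and P = 39600.


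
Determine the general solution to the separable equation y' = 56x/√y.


Separate: √y dy = 56x dx.
Integrate: (2/3)y^(3/2) = 28x² + C.


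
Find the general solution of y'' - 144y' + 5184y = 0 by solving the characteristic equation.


Characteristic equation: r² - 144r + 5184 = 0, i.e. (r - 72)² = 0.
Repeated root r = 72; include an x factor for the second linearly independent solution.
General solution: y = (C₁ + C₂x)e^(72x).


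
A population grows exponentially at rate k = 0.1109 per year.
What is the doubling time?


Exponential growth: P(t) = P₀ e^(0.1109t). Set P(t)/P₀ = 2: e^(0.1109t) = 2.
Solve: t = ln(2)/0.1109 ≈ 6.25 years.


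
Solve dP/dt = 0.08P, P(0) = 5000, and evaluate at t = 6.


The ODE dP/dt = 0.08P has solution P(t) = P(0)e^(0.08t).
Substitute P(0) = 5000 and t = 6: P(6) = 5000 e^(0.48) ≈ 8080.


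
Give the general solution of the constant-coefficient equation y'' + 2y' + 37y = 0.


Characteristic equation: r² + 2r + 37 = 0.
Discriminant is negative; roots r = -1 ± 6i (complex conjugate pair).
General solution uses e^(α x)(C₁ cos(β x) + C₂ sin(β x)): y = e^(-x)(C₁cos(6x) + C₂sin(6x)).


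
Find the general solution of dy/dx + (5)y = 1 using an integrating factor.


P(x) = 5, Q(x) = 1; integrating factor μ = e^(5x).
(μ y)' = e^(5x) ⇒ μ y = (1/5)e^(5x) + C.
Divide by μ: y = 1/5 + Ce^(-5x).


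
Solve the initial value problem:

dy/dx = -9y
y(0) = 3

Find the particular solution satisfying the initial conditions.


General solution of y' = -9y is y = Ce^(-9x).
Apply y(0) = 3: C = 3.
Particular solution: y = 3e^(-9x).


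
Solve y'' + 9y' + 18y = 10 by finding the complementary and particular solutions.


Characteristic roots of r² + 9r + 18 = 0 are -3, -6.
y_h = C₁e^(-3x) + C₂e^(-6x).
Constant forcing; try y_p = A. Then 18A = 10 ⇒ A = 5/9.
General solution: y = C₁e^(-3x) + C₂e^(-6x) + 5/9.


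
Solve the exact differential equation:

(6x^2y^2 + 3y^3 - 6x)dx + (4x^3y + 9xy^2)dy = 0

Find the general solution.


Check exactness: ∂M/∂y = 12x^2y + 9y^2 and ∂N/∂x = 12x^2y + 9y^2; equal, so the equation is exact.
Integrate M with respect to x (treating y as constant): ∫M dx = 2x^3y^2 + 3xy^3 - 3x^2 + h(y).
Differentiate w.r.t. y and set equal to N: all terms match, so h'(y) = 0 and h is a constant absorbed into C.
General solution: 2x^3y^2 + 3xy^3 - 3x^2 = C.


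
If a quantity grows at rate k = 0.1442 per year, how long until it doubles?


Exponential growth: P(t) = P₀ e^(0.1442t). Set P(t)/P₀ = 2: e^(0.1442t) = 2.
Solve: t = ln(2)/0.1442 ≈ 4.81 years.


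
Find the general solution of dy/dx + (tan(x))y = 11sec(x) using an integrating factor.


P(x) = tan(x) ⇒ μ = e^(∫tan(x)dx) = sec(x).
(sec(x) y)' = 11sec²(x) ⇒ sec(x) y = 11tan(x) + C.
Multiply by cos(x): y = 11sin(x) + C·cos(x).


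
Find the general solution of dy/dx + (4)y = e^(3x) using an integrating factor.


P(x) = 4 ⇒ μ = e^(4x).
(μ y)' = e^(7x) ⇒ μ y = e^(7x)/7 + C.
Divide by μ: y = (1/7)e^(3x) + Ce^(-4x).


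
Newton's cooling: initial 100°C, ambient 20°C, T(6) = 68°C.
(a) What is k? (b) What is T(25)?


Newton's law: T(t) = T_a + (T₀ - T_a)e^(-kt).
(a) Use T(6) = 68: (68 - 20)/(100 - 20) = e^(-k·6), so k = -ln(0.600)/6 ≈ 0.0851.
(b) Apply k to t = 25: T(25) = 20 + (80)e^(-2.128) ≈ 29.5°C.


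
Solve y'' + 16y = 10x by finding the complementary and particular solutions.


Homogeneous: r² + 16 = 0 ⇒ r = ±4i, y_h = C₁cos(4x) + C₂sin(4x).
Polynomial forcing; try y_p = Ax + B. Then y_p'' + 16 y_p = 16(Ax + B) = 10x, so B = 0 and A = 5/8.
General solution: y = C₁cos(4x) + C₂sin(4x) + (5/8)x.


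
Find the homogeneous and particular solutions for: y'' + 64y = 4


Homogeneous part: r² + 64 = 0 ⇒ r = ±8i, so y_h = C₁cos(8x) + C₂sin(8x).
Try constant y_p = A; plug in: 64A = 4 ⇒ A = 1/16.
General solution: y = C₁cos(8x) + C₂sin(8x) + 1/16.


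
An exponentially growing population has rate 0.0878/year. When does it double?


Exponential growth: P(t) = P₀ e^(0.0878t). Set P(t)/P₀ = 2: e^(0.0878t) = 2.
Solve: t = ln(2)/0.0878 ≈ 7.89 years.


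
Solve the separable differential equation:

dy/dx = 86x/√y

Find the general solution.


Separate: √y dy = 86x dx.
Integrate: (2/3)y^(3/2) = 43x² + C.


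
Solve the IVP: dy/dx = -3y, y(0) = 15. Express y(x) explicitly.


General solution of y' = -3y is y = Ce^(-3x).
Apply y(0) = 15: C = 15.
Particular solution: y = 15e^(-3x).


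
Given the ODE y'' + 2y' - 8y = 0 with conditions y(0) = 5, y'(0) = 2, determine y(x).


Characteristic roots of r² + 2r - 8 = 0 are -4, 2.
General solution y = c₁ e^(-4x) + c₂ e^(2x).
Apply y(0) = 5: c₁ + c₂ = 5. Apply y'(0) = 2: -4 c₁ + 2 c₂ = 2.
Solve: c₁ = 4/3, c₂ = 11/3.
Particular solution: y = (4/3)e^(-4x) + (11/3)e^(2x).


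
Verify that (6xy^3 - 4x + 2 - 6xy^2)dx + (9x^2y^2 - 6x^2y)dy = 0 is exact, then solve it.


Check exactness: ∂M/∂y = 18xy^2 - 12xy and ∂N/∂x = 18xy^2 - 12xy; equal, so the equation is exact.
Integrate M with respect to x (treating y as constant): ∫M dx = 3x^2y^3 - 2x^2 + 2x - 3x^2y^2 + h(y).
Differentiate w.r.t. y and set equal to N: all terms match, so h'(y) = 0 and h is a constant absorbed into C.
General solution: 3x^2y^3 - 2x^2 + 2x - 3x^2y^2 = C.


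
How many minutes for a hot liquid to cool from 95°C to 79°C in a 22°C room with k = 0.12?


From T(t) = T_a + (T₀ - T_a)e^(-kt), set T(t) = 79:
(79 - 22) / (95 - 22) = e^(-0.12t), so t = -ln(0.781)/0.12 ≈ 2.1 minutes.


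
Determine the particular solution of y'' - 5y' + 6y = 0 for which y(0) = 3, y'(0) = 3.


Characteristic roots of r² - 5r + 6 = 0 are 2, 3.
General solution y = c₁ e^(2x) + c₂ e^(3x).
Apply y(0) = 3: c₁ + c₂ = 3. Apply y'(0) = 3: 2 c₁ + 3 c₂ = 3.
Solve: c₁ = 6, c₂ = -3.
Particular solution: y = 6e^(2x) - 3e^(3x).


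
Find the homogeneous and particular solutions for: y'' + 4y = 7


Homogeneous part: r² + 4 = 0 ⇒ r = ±2i, so y_h = C₁cos(2x) + C₂sin(2x).
Try constant y_p = A; plug in: 4A = 7 ⇒ A = 7/4.
General solution: y = C₁cos(2x) + C₂sin(2x) + 7/4.


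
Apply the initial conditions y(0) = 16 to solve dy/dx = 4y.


General solution of y' = 4y is y = Ce^(4x).
Apply y(0) = 16: C = 16.
Particular solution: y = 16e^(4x).


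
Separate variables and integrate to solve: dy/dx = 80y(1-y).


Separate: dy/[y(1-y)] = 80 dx.
Partial fractions: 1/[y(1-y)] = 1/y + 1/(1-y).
Integrate: ln|y/(1-y)| = 80x + C₀.
Solve for y: y = 1/(1 + Ce^(-80x)).
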